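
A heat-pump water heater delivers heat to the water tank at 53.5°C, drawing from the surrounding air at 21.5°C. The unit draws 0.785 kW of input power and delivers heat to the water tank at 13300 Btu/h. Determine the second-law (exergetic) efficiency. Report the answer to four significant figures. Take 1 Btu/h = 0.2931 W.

Converting, Q̇_H = 13300 Btu/h = 3.898 kW, so COP_actual = Q̇_H/Ẇ = 3.898/0.7850 = 4.966.
In absolute terms T_C = 294.65 K and T_H = 326.65 K, so ΔT = 32.00 K.
COP_Carnot = T_H/ΔT = 326.65/32.00 = 10.21.
η_II = COP_actual/COP_Carnot = 4.966/10.21 = 0.4865.

0.4865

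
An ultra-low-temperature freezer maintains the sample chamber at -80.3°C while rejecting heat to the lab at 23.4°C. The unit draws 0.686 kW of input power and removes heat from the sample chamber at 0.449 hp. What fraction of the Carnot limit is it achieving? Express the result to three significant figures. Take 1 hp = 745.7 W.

0.262

Converting, Q̇_C = 0.4490 hp = 0.3348 kW, so COP_actual = Q̇_C/Ẇ = 0.3348/0.6860 = 0.4881.
In absolute terms T_C = 192.85 K and T_H = 296.55 K, so ΔT = 103.7 K.
COP_Carnot = T_C/ΔT = 192.85/103.7 = 1.860.
η_II = COP_actual/COP_Carnot = 0.4881/1.860 = 0.2624.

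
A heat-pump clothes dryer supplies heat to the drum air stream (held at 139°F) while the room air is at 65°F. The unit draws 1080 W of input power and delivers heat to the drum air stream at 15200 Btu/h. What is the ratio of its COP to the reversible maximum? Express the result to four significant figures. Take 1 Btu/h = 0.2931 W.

Converting, Q̇_H = 15200 Btu/h = 4455 W, so COP_actual = Q̇_H/Ẇ = 4455/1080 = 4.125.
In absolute terms T_C = 291.48 K and T_H = 332.59 K, so ΔT = 41.11 K.
COP_Carnot = T_H/ΔT = 332.59/41.11 = 8.090.
η_II = COP_actual/COP_Carnot = 4.125/8.090 = 0.5099.

0.5099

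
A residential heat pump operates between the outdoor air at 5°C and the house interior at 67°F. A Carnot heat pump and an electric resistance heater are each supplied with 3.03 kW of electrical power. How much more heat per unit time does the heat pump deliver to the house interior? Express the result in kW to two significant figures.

58 kW

In absolute terms T_C = 278.15 K and T_H = 292.59 K, so ΔT = 14.44 K.
COP_Carnot = T_H/ΔT = 292.59/14.44 = 20.26.
The heat pump delivers Q̇_H = COP × Ẇ = 61.38 kW; the resistance heater delivers Ẇ = 3.030 kW.
Extra = (COP − 1)·Ẇ = 58.35 kW.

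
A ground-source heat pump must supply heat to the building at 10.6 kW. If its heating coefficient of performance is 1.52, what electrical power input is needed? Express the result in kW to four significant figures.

6.974 kW

Ẇ = Q̇_H/COP_HP = 10.60/1.52 = 6.974 kW.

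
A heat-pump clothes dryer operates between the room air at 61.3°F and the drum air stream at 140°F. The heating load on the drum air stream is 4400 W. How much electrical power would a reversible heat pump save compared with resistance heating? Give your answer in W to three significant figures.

3820 W

In absolute terms T_C = 289.43 K and T_H = 333.15 K, so ΔT = 43.72 K.
COP_Carnot = T_H/ΔT = 333.15/43.72 = 7.620.
Resistance heating needs Ẇ_res = Q̇_H = 4400 W; the reversible heat pump needs only Ẇ_hp = Q̇_H/COP = 577.5 W.
Saving = 4400 − 577.5 = 3823 W.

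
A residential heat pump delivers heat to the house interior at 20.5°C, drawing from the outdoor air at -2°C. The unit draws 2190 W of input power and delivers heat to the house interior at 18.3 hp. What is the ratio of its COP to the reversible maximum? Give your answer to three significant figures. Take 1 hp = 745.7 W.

Converting, Q̇_H = 18.30 hp = 13650 W, so COP_actual = Q̇_H/Ẇ = 13650/2190 = 6.231.
In absolute terms T_C = 271.15 K and T_H = 293.65 K, so ΔT = 22.50 K.
COP_Carnot = T_H/ΔT = 293.65/22.50 = 13.05.
η_II = COP_actual/COP_Carnot = 6.231/13.05 = 0.4774.

0.477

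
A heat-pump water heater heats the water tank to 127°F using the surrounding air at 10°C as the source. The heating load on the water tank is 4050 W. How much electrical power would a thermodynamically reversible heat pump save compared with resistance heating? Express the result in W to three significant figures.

In absolute terms T_C = 283.15 K and T_H = 325.93 K, so ΔT = 42.78 K.
COP_Carnot = T_H/ΔT = 325.93/42.78 = 7.619.
Resistance heating needs Ẇ_res = Q̇_H = 4050 W; the reversible heat pump needs only Ẇ_hp = Q̇_H/COP = 531.6 W.
Saving = 4050 − 531.6 = 3518 W.

3520 W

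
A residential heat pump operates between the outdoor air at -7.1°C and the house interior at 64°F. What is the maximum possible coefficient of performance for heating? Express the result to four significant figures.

11.69

In absolute terms T_C = 266.05 K and T_H = 290.93 K, so ΔT = 24.88 K.
For a reversible cycle, COP_Carnot = T_H/ΔT = 290.93/24.88 = 11.69.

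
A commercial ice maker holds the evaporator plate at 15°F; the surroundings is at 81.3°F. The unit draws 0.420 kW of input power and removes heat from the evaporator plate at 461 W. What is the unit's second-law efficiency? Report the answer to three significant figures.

Converting, Q̇_C = 461.0 W = 0.4610 kW, so COP_actual = Q̇_C/Ẇ = 0.4610/0.4200 = 1.098.
In absolute terms T_C = 263.71 K and T_H = 300.54 K, so ΔT = 36.83 K.
COP_Carnot = T_C/ΔT = 263.71/36.83 = 7.159.
η_II = COP_actual/COP_Carnot = 1.098/7.159 = 0.1533.

0.153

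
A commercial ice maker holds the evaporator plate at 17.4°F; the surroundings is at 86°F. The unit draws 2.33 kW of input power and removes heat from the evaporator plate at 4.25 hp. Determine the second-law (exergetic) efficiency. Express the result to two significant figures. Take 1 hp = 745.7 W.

0.20

Converting, Q̇_C = 4.250 hp = 3.169 kW, so COP_actual = Q̇_C/Ẇ = 3.169/2.330 = 1.360.
In absolute terms T_C = 265.04 K and T_H = 303.15 K, so ΔT = 38.11 K.
COP_Carnot = T_C/ΔT = 265.04/38.11 = 6.954.
η_II = COP_actual/COP_Carnot = 1.360/6.954 = 0.1956.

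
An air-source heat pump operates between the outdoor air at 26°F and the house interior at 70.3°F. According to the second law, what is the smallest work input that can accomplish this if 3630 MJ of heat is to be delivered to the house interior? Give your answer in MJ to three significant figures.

303 MJ

In absolute terms T_C = 269.82 K and T_H = 294.43 K, so ΔT = 24.61 K.
The reversible limit is COP_HP = T_H/ΔT = 11.96, so W_min = Q_H/COP = Q_H·ΔT/T_H.
W_min = 3630 × 24.61/294.43 = 303.4 MJ.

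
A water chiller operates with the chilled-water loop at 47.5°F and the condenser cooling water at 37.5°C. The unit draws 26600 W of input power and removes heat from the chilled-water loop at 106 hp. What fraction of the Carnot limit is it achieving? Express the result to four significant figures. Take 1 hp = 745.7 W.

0.3047

Converting, Q̇_C = 106.0 hp = 79040 W, so COP_actual = Q̇_C/Ẇ = 79040/26600 = 2.972.
In absolute terms T_C = 281.76 K and T_H = 310.65 K, so ΔT = 28.89 K.
COP_Carnot = T_C/ΔT = 281.76/28.89 = 9.753.
η_II = COP_actual/COP_Carnot = 2.972/9.753 = 0.3047.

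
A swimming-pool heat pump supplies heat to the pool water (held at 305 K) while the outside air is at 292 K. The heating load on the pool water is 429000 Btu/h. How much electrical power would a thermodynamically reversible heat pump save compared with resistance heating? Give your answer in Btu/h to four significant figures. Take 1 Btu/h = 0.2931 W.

The reservoir spacing is ΔT = 305 − 292 = 13.00 K.
COP_Carnot = T_H/ΔT = 305.00/13.00 = 23.46.
Resistance heating needs Ẇ_res = Q̇_H = 429000 Btu/h; the reversible heat pump needs only Ẇ_hp = Q̇_H/COP = 18290 Btu/h.
Saving = 429000 − 18290 = 410700 Btu/h.

410700 Btu/h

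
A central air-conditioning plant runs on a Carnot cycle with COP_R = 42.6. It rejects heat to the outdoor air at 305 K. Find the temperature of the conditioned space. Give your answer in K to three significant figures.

For a Carnot refrigerator COP_R = T_C/(T_H − T_C), so T_C = COP·T_H/(1 + COP).
With T_H = 305.00 K, T_C = 42.6 × 305.00/43.60 = 298.00 K.

298 K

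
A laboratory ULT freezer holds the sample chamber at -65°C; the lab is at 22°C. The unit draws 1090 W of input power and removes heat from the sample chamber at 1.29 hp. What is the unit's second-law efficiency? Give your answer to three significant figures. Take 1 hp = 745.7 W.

0.369

Converting, Q̇_C = 1.290 hp = 962.0 W, so COP_actual = Q̇_C/Ẇ = 962.0/1090 = 0.8825.
In absolute terms T_C = 208.15 K and T_H = 295.15 K, so ΔT = 87.00 K.
COP_Carnot = T_C/ΔT = 208.15/87.00 = 2.393.
η_II = COP_actual/COP_Carnot = 0.8825/2.393 = 0.3689.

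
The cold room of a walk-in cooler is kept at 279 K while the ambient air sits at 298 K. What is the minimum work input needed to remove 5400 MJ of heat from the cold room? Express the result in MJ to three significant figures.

The reservoir spacing is ΔT = 298 − 279 = 19.00 K.
The reversible limit is COP_R = T_C/ΔT = 14.68, so W_min = Q_C/COP = Q_C·ΔT/T_C.
W_min = 5400 × 19.00/279.00 = 367.7 MJ.

368 MJ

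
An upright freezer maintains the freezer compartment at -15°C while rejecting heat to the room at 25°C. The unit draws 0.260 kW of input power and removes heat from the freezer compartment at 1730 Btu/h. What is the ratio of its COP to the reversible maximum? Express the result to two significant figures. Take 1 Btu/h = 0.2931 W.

0.30

Converting, Q̇_C = 1730 Btu/h = 0.5071 kW, so COP_actual = Q̇_C/Ẇ = 0.5071/0.2600 = 1.950.
In absolute terms T_C = 258.15 K and T_H = 298.15 K, so ΔT = 40.00 K.
COP_Carnot = T_C/ΔT = 258.15/40.00 = 6.454.
η_II = COP_actual/COP_Carnot = 1.950/6.454 = 0.3022.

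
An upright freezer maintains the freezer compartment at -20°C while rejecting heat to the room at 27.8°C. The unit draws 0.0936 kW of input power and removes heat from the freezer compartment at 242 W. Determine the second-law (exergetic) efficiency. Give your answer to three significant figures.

Converting, Q̇_C = 242.0 W = 0.2420 kW, so COP_actual = Q̇_C/Ẇ = 0.2420/0.09360 = 2.585.
In absolute terms T_C = 253.15 K and T_H = 300.95 K, so ΔT = 47.80 K.
COP_Carnot = T_C/ΔT = 253.15/47.80 = 5.296.
η_II = COP_actual/COP_Carnot = 2.585/5.296 = 0.4882.

0.488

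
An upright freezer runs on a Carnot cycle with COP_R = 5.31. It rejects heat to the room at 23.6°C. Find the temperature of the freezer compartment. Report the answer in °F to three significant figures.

For a Carnot refrigerator COP_R = T_C/(T_H − T_C), so T_C = COP·T_H/(1 + COP).
With T_H = 296.75 K, T_C = 5.31 × 296.75/6.310 = 249.72 K.
Converting, 249.72 K = -10.17°F.

-10.2 °F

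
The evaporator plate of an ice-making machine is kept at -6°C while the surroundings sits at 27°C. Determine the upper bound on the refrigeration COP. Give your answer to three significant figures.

In absolute terms T_C = 267.15 K and T_H = 300.15 K, so ΔT = 33.00 K.
For a reversible cycle, COP_Carnot = T_C/ΔT = 267.15/33.00 = 8.095.

8.10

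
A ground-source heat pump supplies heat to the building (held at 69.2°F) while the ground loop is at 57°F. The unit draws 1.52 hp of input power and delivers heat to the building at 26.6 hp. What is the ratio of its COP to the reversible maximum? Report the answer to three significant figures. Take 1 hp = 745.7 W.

COP_actual = Q̇_H/Ẇ = 26.60/1.520 = 17.50.
In absolute terms T_C = 287.04 K and T_H = 293.82 K, so ΔT = 6.778 K.
COP_Carnot = T_H/ΔT = 293.82/6.778 = 43.35.
η_II = COP_actual/COP_Carnot = 17.50/43.35 = 0.4037.

0.404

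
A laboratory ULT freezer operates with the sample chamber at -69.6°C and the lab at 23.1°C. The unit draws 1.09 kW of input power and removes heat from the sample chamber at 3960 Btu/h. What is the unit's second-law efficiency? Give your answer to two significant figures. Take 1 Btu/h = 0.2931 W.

0.48

Converting, Q̇_C = 3960 Btu/h = 1.161 kW, so COP_actual = Q̇_C/Ẇ = 1.161/1.090 = 1.065.
In absolute terms T_C = 203.55 K and T_H = 296.25 K, so ΔT = 92.70 K.
COP_Carnot = T_C/ΔT = 203.55/92.70 = 2.196.
η_II = COP_actual/COP_Carnot = 1.065/2.196 = 0.4849.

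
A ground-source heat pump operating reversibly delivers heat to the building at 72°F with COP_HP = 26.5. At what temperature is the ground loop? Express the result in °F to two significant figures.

COP_HP = T_H/(T_H − T_C) gives T_H − T_C = T_H/COP.
With T_H = 295.37 K, T_C = 295.37 × (1 − 1/26.5) = 284.23 K.
Converting, 284.23 K = 51.94°F.

52 °F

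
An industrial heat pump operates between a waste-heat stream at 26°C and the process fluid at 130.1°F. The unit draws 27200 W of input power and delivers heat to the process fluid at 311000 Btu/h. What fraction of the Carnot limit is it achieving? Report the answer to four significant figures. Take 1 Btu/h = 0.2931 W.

0.2915

Converting, Q̇_H = 311000 Btu/h = 91150 W, so COP_actual = Q̇_H/Ẇ = 91150/27200 = 3.351.
In absolute terms T_C = 299.15 K and T_H = 327.65 K, so ΔT = 28.50 K.
COP_Carnot = T_H/ΔT = 327.65/28.50 = 11.50.
η_II = COP_actual/COP_Carnot = 3.351/11.50 = 0.2915.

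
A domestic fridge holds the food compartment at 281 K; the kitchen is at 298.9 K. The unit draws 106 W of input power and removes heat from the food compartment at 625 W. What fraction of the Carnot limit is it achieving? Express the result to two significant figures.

0.38

COP_actual = Q̇_C/Ẇ = 625.0/106.0 = 5.896.
The reservoir spacing is ΔT = 298.9 − 281 = 17.90 K.
COP_Carnot = T_C/ΔT = 281.00/17.90 = 15.70.
η_II = COP_actual/COP_Carnot = 5.896/15.70 = 0.3756.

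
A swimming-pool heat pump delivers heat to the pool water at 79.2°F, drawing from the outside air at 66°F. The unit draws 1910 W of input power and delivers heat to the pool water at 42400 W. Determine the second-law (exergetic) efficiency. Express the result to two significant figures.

COP_actual = Q̇_H/Ẇ = 42400/1910 = 22.20.
In absolute terms T_C = 292.04 K and T_H = 299.37 K, so ΔT = 7.333 K.
COP_Carnot = T_H/ΔT = 299.37/7.333 = 40.82.
η_II = COP_actual/COP_Carnot = 22.20/40.82 = 0.5438.

0.54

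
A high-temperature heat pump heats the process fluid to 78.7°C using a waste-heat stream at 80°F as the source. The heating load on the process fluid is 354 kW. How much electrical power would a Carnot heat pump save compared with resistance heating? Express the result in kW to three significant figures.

302 kW

In absolute terms T_C = 299.82 K and T_H = 351.85 K, so ΔT = 52.03 K.
COP_Carnot = T_H/ΔT = 351.85/52.03 = 6.762.
Resistance heating needs Ẇ_res = Q̇_H = 354.0 kW; the reversible heat pump needs only Ẇ_hp = Q̇_H/COP = 52.35 kW.
Saving = 354.0 − 52.35 = 301.6 kW.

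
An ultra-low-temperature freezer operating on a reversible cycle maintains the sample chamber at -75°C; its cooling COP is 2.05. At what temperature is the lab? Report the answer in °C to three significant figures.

21.7 °C

COP_R = T_C/(T_H − T_C) gives T_H − T_C = T_C/COP.
With T_C = 198.15 K, T_H = 198.15 × (1 + 1/2.05) = 294.81 K.
Converting, 294.81 K = 21.66°C.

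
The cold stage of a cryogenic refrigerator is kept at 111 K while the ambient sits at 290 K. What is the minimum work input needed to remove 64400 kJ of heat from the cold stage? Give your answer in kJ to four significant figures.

103900 kJ

The reservoir spacing is ΔT = 290 − 111 = 179.0 K.
The reversible limit is COP_R = T_C/ΔT = 0.6201, so W_min = Q_C/COP = Q_C·ΔT/T_C.
W_min = 64400 × 179.0/111.00 = 103900 kJ.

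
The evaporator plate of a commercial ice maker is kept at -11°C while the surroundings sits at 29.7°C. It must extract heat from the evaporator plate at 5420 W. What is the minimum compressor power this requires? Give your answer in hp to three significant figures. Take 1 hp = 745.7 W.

In absolute terms T_C = 262.15 K and T_H = 302.85 K, so ΔT = 40.70 K.
COP_Carnot = T_C/ΔT = 262.15/40.70 = 6.441.
Ẇ_min = Q̇/COP_Carnot = 5420/6.441 = 841.5 W = 1.128 hp.

1.13 hp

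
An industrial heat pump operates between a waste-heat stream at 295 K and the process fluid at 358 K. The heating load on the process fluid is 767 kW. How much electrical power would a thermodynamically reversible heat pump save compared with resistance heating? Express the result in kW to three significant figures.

632 kW

The reservoir spacing is ΔT = 358 − 295 = 63.00 K.
COP_Carnot = T_H/ΔT = 358.00/63.00 = 5.683.
Resistance heating needs Ẇ_res = Q̇_H = 767.0 kW; the reversible heat pump needs only Ẇ_hp = Q̇_H/COP = 135.0 kW.
Saving = 767.0 − 135.0 = 632.0 kW.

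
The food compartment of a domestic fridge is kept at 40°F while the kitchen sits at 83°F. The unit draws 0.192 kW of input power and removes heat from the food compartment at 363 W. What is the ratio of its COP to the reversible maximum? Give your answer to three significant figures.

Converting, Q̇_C = 363.0 W = 0.3630 kW, so COP_actual = Q̇_C/Ẇ = 0.3630/0.1920 = 1.891.
In absolute terms T_C = 277.59 K and T_H = 301.48 K, so ΔT = 23.89 K.
COP_Carnot = T_C/ΔT = 277.59/23.89 = 11.62.
η_II = COP_actual/COP_Carnot = 1.891/11.62 = 0.1627.

0.163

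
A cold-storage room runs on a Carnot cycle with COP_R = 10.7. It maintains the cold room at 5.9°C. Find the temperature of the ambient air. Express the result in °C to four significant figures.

COP_R = T_C/(T_H − T_C) gives T_H − T_C = T_C/COP.
With T_C = 279.05 K, T_H = 279.05 × (1 + 1/10.7) = 305.13 K.
Converting, 305.13 K = 31.98°C.

31.98 °C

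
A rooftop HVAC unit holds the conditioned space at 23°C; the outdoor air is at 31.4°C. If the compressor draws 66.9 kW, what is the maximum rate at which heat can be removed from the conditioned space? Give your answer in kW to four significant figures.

In absolute terms T_C = 296.15 K and T_H = 304.55 K, so ΔT = 8.400 K.
COP_Carnot = T_C/ΔT = 296.15/8.400 = 35.26.
Q̇_max = COP_Carnot × Ẇ = 35.26 × 66.90 kW = 2359 kW.

2359 kW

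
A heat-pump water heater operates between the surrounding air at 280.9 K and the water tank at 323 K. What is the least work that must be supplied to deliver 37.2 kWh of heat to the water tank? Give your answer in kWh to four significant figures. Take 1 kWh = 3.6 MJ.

4.849 kWh

The reservoir spacing is ΔT = 323 − 280.9 = 42.10 K.
The reversible limit is COP_HP = T_H/ΔT = 7.672, so W_min = Q_H/COP = Q_H·ΔT/T_H.
W_min = 37.20 × 42.10/323.00 = 4.849 kWh.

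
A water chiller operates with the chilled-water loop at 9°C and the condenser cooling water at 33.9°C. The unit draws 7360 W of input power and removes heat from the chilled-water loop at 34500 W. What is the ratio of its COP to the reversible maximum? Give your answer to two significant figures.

COP_actual = Q̇_C/Ẇ = 34500/7360 = 4.688.
In absolute terms T_C = 282.15 K and T_H = 307.05 K, so ΔT = 24.90 K.
COP_Carnot = T_C/ΔT = 282.15/24.90 = 11.33.
η_II = COP_actual/COP_Carnot = 4.688/11.33 = 0.4137.

0.41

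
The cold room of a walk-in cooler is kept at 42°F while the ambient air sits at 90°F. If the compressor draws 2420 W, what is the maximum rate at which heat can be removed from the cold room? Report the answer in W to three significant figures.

In absolute terms T_C = 278.71 K and T_H = 305.37 K, so ΔT = 26.67 K.
COP_Carnot = T_C/ΔT = 278.71/26.67 = 10.45.
Q̇_max = COP_Carnot × Ẇ = 10.45 × 2420 W = 25290 W.

25300 W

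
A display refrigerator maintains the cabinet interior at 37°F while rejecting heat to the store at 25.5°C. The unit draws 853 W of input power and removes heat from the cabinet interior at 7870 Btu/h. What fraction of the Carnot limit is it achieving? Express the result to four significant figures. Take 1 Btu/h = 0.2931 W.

Converting, Q̇_C = 7870 Btu/h = 2307 W, so COP_actual = Q̇_C/Ẇ = 2307/853.0 = 2.704.
In absolute terms T_C = 275.93 K and T_H = 298.65 K, so ΔT = 22.72 K.
COP_Carnot = T_C/ΔT = 275.93/22.72 = 12.14.
η_II = COP_actual/COP_Carnot = 2.704/12.14 = 0.2227.

0.2227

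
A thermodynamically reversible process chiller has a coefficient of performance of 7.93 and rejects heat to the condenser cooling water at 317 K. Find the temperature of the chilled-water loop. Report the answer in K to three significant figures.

For a Carnot refrigerator COP_R = T_C/(T_H − T_C), so T_C = COP·T_H/(1 + COP).
With T_H = 317.00 K, T_C = 7.93 × 317.00/8.930 = 281.50 K.

282 K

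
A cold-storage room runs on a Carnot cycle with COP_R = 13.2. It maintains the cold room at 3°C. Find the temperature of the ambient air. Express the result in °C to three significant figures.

COP_R = T_C/(T_H − T_C) gives T_H − T_C = T_C/COP.
With T_C = 276.15 K, T_H = 276.15 × (1 + 1/13.2) = 297.07 K.
Converting, 297.07 K = 23.92°C.

23.9 °C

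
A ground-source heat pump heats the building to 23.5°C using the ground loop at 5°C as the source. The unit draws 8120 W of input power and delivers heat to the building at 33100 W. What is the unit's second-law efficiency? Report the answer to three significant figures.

COP_actual = Q̇_H/Ẇ = 33100/8120 = 4.076.
In absolute terms T_C = 278.15 K and T_H = 296.65 K, so ΔT = 18.50 K.
COP_Carnot = T_H/ΔT = 296.65/18.50 = 16.04.
η_II = COP_actual/COP_Carnot = 4.076/16.04 = 0.2542.

0.254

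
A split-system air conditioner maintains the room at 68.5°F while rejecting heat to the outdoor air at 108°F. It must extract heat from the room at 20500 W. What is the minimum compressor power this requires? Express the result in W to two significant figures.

1500 W

In absolute terms T_C = 293.43 K and T_H = 315.37 K, so ΔT = 21.94 K.
COP_Carnot = T_C/ΔT = 293.43/21.94 = 13.37.
Ẇ_min = Q̇/COP_Carnot = 20500/13.37 = 1533 W.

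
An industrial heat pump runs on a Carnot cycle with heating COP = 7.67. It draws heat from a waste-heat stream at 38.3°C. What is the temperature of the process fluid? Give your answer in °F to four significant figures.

COP_HP = T_H/(T_H − T_C) rearranges to T_H = COP·T_C/(COP − 1).
With T_C = 311.45 K, T_H = 7.67 × 311.45/6.670 = 358.14 K.
Converting, 358.14 K = 184.99°F.

185.0 °F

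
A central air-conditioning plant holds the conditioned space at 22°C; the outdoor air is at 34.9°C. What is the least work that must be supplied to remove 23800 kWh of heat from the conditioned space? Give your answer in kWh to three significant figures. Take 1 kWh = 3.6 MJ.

1040 kWh

In absolute terms T_C = 295.15 K and T_H = 308.05 K, so ΔT = 12.90 K.
The reversible limit is COP_R = T_C/ΔT = 22.88, so W_min = Q_C/COP = Q_C·ΔT/T_C.
W_min = 23800 × 12.90/295.15 = 1040 kWh.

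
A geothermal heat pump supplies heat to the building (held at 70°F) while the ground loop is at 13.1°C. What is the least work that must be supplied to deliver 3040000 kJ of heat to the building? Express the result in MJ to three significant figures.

In absolute terms T_C = 286.25 K and T_H = 294.26 K, so ΔT = 8.011 K.
The reversible limit is COP_HP = T_H/ΔT = 36.73, so W_min = Q_H/COP = Q_H·ΔT/T_H.
W_min = 3040000 × 8.011/294.26 = 82760 kJ = 82.76 MJ.

82.8 MJ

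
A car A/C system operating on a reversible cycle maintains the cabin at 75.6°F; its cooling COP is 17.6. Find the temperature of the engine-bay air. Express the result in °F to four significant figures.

COP_R = T_C/(T_H − T_C) gives T_H − T_C = T_C/COP.
With T_C = 297.37 K, T_H = 297.37 × (1 + 1/17.6) = 314.27 K.
Converting, 314.27 K = 106.01°F.

106.0 °F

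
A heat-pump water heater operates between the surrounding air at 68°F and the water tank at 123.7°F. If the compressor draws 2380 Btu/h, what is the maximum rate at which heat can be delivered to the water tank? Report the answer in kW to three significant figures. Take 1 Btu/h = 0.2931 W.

In absolute terms T_C = 293.15 K and T_H = 324.09 K, so ΔT = 30.94 K.
COP_Carnot = T_H/ΔT = 324.09/30.94 = 10.47.
Q̇_max = COP_Carnot × Ẇ = 10.47 × 2380 Btu/h = 24930 Btu/h = 7.306 kW.

7.31 kW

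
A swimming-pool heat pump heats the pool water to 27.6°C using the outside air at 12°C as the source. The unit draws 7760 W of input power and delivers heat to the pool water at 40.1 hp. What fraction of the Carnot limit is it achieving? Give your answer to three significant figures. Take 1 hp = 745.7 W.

Converting, Q̇_H = 40.10 hp = 29900 W, so COP_actual = Q̇_H/Ẇ = 29900/7760 = 3.853.
In absolute terms T_C = 285.15 K and T_H = 300.75 K, so ΔT = 15.60 K.
COP_Carnot = T_H/ΔT = 300.75/15.60 = 19.28.
η_II = COP_actual/COP_Carnot = 3.853/19.28 = 0.1999.

0.200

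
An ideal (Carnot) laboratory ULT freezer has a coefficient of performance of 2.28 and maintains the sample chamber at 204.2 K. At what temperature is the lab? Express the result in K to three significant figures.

COP_R = T_C/(T_H − T_C) gives T_H − T_C = T_C/COP.
With T_C = 204.20 K, T_H = 204.20 × (1 + 1/2.28) = 293.76 K.

294 K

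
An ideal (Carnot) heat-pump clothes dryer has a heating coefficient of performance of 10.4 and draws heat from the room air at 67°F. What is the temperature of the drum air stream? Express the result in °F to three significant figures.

COP_HP = T_H/(T_H − T_C) rearranges to T_H = COP·T_C/(COP − 1).
With T_C = 292.59 K, T_H = 10.4 × 292.59/9.400 = 323.72 K.
Converting, 323.72 K = 123.03°F.

123 °F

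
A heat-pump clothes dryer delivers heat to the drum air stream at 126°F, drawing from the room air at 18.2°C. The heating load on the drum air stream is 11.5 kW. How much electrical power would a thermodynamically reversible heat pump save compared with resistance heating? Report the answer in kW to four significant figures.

In absolute terms T_C = 291.35 K and T_H = 325.37 K, so ΔT = 34.02 K.
COP_Carnot = T_H/ΔT = 325.37/34.02 = 9.564.
Resistance heating needs Ẇ_res = Q̇_H = 11.50 kW; the reversible heat pump needs only Ẇ_hp = Q̇_H/COP = 1.202 kW.
Saving = 11.50 − 1.202 = 10.30 kW.

10.30 kW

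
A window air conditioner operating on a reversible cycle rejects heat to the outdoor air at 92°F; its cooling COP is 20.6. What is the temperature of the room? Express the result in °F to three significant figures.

66.5 °F

For a Carnot refrigerator COP_R = T_C/(T_H − T_C), so T_C = COP·T_H/(1 + COP).
With T_H = 306.48 K, T_C = 20.6 × 306.48/21.60 = 292.29 K.
Converting, 292.29 K = 66.46°F.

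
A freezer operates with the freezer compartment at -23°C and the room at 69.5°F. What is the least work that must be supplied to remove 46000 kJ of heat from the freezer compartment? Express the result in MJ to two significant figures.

In absolute terms T_C = 250.15 K and T_H = 293.98 K, so ΔT = 43.83 K.
The reversible limit is COP_R = T_C/ΔT = 5.707, so W_min = Q_C/COP = Q_C·ΔT/T_C.
W_min = 46000 × 43.83/250.15 = 8060 kJ = 8.060 MJ.

8.1 MJ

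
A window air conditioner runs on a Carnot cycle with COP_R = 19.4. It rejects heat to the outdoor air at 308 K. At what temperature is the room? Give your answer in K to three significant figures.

For a Carnot refrigerator COP_R = T_C/(T_H − T_C), so T_C = COP·T_H/(1 + COP).
With T_H = 308.00 K, T_C = 19.4 × 308.00/20.40 = 292.90 K.

293 K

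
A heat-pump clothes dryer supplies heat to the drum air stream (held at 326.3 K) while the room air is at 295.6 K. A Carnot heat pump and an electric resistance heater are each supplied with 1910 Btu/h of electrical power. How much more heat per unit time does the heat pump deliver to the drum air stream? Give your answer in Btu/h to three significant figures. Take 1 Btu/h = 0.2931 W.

18400 Btu/h

The reservoir spacing is ΔT = 326.3 − 295.6 = 30.70 K.
COP_Carnot = T_H/ΔT = 326.30/30.70 = 10.63.
The heat pump delivers Q̇_H = COP × Ẇ = 20300 Btu/h; the resistance heater delivers Ẇ = 1910 Btu/h.
Extra = (COP − 1)·Ẇ = 18390 Btu/h.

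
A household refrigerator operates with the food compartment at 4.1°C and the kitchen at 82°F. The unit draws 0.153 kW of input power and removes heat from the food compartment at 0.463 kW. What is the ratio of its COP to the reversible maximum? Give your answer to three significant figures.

COP_actual = Q̇_C/Ẇ = 0.4630/0.1530 = 3.026.
In absolute terms T_C = 277.25 K and T_H = 300.93 K, so ΔT = 23.68 K.
COP_Carnot = T_C/ΔT = 277.25/23.68 = 11.71.
η_II = COP_actual/COP_Carnot = 3.026/11.71 = 0.2584.

0.258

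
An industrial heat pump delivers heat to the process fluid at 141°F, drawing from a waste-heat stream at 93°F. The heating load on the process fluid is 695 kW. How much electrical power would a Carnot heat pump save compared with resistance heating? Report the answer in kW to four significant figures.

639.5 kW

In absolute terms T_C = 307.04 K and T_H = 333.71 K, so ΔT = 26.67 K.
COP_Carnot = T_H/ΔT = 333.71/26.67 = 12.51.
Resistance heating needs Ẇ_res = Q̇_H = 695.0 kW; the reversible heat pump needs only Ẇ_hp = Q̇_H/COP = 55.54 kW.
Saving = 695.0 − 55.54 = 639.5 kW.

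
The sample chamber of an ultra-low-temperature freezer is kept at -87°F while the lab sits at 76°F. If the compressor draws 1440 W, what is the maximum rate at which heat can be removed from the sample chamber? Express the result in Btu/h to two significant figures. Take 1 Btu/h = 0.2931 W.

In absolute terms T_C = 207.04 K and T_H = 297.59 K, so ΔT = 90.56 K.
COP_Carnot = T_C/ΔT = 207.04/90.56 = 2.286.
Q̇_max = COP_Carnot × Ẇ = 2.286 × 1440 W = 3292 W = 11230 Btu/h.

11000 Btu/h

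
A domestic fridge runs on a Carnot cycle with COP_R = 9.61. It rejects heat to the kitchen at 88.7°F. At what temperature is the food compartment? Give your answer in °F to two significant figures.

37 °F

For a Carnot refrigerator COP_R = T_C/(T_H − T_C), so T_C = COP·T_H/(1 + COP).
With T_H = 304.65 K, T_C = 9.61 × 304.65/10.61 = 275.94 K.
Converting, 275.94 K = 37.02°F.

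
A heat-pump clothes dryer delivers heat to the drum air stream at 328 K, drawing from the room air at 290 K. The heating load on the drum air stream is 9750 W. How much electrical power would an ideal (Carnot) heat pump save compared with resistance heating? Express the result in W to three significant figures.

The reservoir spacing is ΔT = 328 − 290 = 38.00 K.
COP_Carnot = T_H/ΔT = 328.00/38.00 = 8.632.
Resistance heating needs Ẇ_res = Q̇_H = 9750 W; the reversible heat pump needs only Ẇ_hp = Q̇_H/COP = 1130 W.
Saving = 9750 − 1130 = 8620 W.

8620 W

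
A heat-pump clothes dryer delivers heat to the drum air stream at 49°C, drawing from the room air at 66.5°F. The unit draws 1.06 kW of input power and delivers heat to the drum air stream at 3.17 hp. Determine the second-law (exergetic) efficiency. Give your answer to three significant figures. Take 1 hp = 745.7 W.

0.207

Converting, Q̇_H = 3.170 hp = 2.364 kW, so COP_actual = Q̇_H/Ẇ = 2.364/1.060 = 2.230.
In absolute terms T_C = 292.32 K and T_H = 322.15 K, so ΔT = 29.83 K.
COP_Carnot = T_H/ΔT = 322.15/29.83 = 10.80.
η_II = COP_actual/COP_Carnot = 2.230/10.80 = 0.2065.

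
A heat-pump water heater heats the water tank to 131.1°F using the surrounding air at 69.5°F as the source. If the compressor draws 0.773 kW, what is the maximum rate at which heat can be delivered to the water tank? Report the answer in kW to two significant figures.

In absolute terms T_C = 293.98 K and T_H = 328.21 K, so ΔT = 34.22 K.
COP_Carnot = T_H/ΔT = 328.21/34.22 = 9.590.
Q̇_max = COP_Carnot × Ẇ = 9.590 × 0.7730 kW = 7.413 kW.

7.4 kW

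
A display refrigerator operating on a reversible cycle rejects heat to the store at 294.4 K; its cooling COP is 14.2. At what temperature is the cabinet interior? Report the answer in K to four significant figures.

275.0 K

For a Carnot refrigerator COP_R = T_C/(T_H − T_C), so T_C = COP·T_H/(1 + COP).
With T_H = 294.40 K, T_C = 14.2 × 294.40/15.20 = 275.03 K.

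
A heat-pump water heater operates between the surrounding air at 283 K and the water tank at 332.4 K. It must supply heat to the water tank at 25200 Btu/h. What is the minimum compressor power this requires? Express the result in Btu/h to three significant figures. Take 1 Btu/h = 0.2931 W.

The reservoir spacing is ΔT = 332.4 − 283 = 49.40 K.
COP_Carnot = T_H/ΔT = 332.40/49.40 = 6.729.
Ẇ_min = Q̇/COP_Carnot = 25200/6.729 = 3745 Btu/h.

3750 Btu/h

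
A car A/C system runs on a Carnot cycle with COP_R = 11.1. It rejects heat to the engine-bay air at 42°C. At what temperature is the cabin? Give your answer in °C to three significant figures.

For a Carnot refrigerator COP_R = T_C/(T_H − T_C), so T_C = COP·T_H/(1 + COP).
With T_H = 315.15 K, T_C = 11.1 × 315.15/12.10 = 289.10 K.
Converting, 289.10 K = 15.95°C.

16.0 °C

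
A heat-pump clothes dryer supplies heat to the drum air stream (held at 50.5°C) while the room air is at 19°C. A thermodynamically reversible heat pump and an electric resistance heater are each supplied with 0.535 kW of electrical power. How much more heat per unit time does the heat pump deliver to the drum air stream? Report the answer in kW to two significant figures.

5.0 kW

In absolute terms T_C = 292.15 K and T_H = 323.65 K, so ΔT = 31.50 K.
COP_Carnot = T_H/ΔT = 323.65/31.50 = 10.27.
The heat pump delivers Q̇_H = COP × Ẇ = 5.497 kW; the resistance heater delivers Ẇ = 0.5350 kW.
Extra = (COP − 1)·Ẇ = 4.962 kW.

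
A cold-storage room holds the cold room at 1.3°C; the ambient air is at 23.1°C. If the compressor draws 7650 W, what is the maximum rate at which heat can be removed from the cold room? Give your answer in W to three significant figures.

96300 W

In absolute terms T_C = 274.45 K and T_H = 296.25 K, so ΔT = 21.80 K.
COP_Carnot = T_C/ΔT = 274.45/21.80 = 12.59.
Q̇_max = COP_Carnot × Ẇ = 12.59 × 7650 W = 96310 W.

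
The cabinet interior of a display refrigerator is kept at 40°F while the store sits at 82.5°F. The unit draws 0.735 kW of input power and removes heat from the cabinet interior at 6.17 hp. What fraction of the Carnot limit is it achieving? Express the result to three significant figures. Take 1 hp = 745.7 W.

0.532

Converting, Q̇_C = 6.170 hp = 4.601 kW, so COP_actual = Q̇_C/Ẇ = 4.601/0.7350 = 6.260.
In absolute terms T_C = 277.59 K and T_H = 301.21 K, so ΔT = 23.61 K.
COP_Carnot = T_C/ΔT = 277.59/23.61 = 11.76.
η_II = COP_actual/COP_Carnot = 6.260/11.76 = 0.5324.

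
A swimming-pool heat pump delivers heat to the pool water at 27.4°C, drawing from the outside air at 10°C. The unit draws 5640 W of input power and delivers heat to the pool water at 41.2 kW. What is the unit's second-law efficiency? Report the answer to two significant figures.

Converting, Q̇_H = 41.20 kW = 41200 W, so COP_actual = Q̇_H/Ẇ = 41200/5640 = 7.305.
In absolute terms T_C = 283.15 K and T_H = 300.55 K, so ΔT = 17.40 K.
COP_Carnot = T_H/ΔT = 300.55/17.40 = 17.27.
η_II = COP_actual/COP_Carnot = 7.305/17.27 = 0.4229.

0.42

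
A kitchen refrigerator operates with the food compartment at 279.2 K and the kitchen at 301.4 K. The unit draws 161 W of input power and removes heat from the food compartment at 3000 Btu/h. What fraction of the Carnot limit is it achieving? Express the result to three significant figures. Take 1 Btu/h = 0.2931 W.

0.434

Converting, Q̇_C = 3000 Btu/h = 879.3 W, so COP_actual = Q̇_C/Ẇ = 879.3/161.0 = 5.461.
The reservoir spacing is ΔT = 301.4 − 279.2 = 22.20 K.
COP_Carnot = T_C/ΔT = 279.20/22.20 = 12.58.
η_II = COP_actual/COP_Carnot = 5.461/12.58 = 0.4343.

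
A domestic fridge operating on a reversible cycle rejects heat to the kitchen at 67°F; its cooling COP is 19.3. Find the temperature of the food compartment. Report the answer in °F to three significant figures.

41.1 °F

For a Carnot refrigerator COP_R = T_C/(T_H − T_C), so T_C = COP·T_H/(1 + COP).
With T_H = 292.59 K, T_C = 19.3 × 292.59/20.30 = 278.18 K.
Converting, 278.18 K = 41.06°F.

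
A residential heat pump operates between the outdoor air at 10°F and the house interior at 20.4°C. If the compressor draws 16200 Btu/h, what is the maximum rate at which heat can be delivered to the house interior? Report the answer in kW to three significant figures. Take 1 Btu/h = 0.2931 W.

In absolute terms T_C = 260.93 K and T_H = 293.55 K, so ΔT = 32.62 K.
COP_Carnot = T_H/ΔT = 293.55/32.62 = 8.998.
Q̇_max = COP_Carnot × Ẇ = 8.998 × 16200 Btu/h = 145800 Btu/h = 42.73 kW.

42.7 kW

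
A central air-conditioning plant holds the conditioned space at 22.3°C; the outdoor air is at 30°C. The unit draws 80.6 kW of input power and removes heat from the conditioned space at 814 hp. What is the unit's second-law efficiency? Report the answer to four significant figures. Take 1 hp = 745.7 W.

0.1963

Converting, Q̇_C = 814.0 hp = 607.0 kW, so COP_actual = Q̇_C/Ẇ = 607.0/80.60 = 7.531.
In absolute terms T_C = 295.45 K and T_H = 303.15 K, so ΔT = 7.700 K.
COP_Carnot = T_C/ΔT = 295.45/7.700 = 38.37.
η_II = COP_actual/COP_Carnot = 7.531/38.37 = 0.1963.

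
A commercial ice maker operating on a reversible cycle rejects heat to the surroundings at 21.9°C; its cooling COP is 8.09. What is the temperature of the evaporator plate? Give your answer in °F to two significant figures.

13 °F

For a Carnot refrigerator COP_R = T_C/(T_H − T_C), so T_C = COP·T_H/(1 + COP).
With T_H = 295.05 K, T_C = 8.09 × 295.05/9.090 = 262.59 K.
Converting, 262.59 K = 12.99°F.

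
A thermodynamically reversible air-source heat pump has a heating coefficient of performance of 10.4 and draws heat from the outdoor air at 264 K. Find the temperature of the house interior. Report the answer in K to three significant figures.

292 K

COP_HP = T_H/(T_H − T_C) rearranges to T_H = COP·T_C/(COP − 1).
With T_C = 264.00 K, T_H = 10.4 × 264.00/9.400 = 292.09 K.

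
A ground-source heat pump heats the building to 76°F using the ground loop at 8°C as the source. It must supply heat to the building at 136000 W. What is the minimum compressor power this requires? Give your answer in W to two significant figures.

In absolute terms T_C = 281.15 K and T_H = 297.59 K, so ΔT = 16.44 K.
COP_Carnot = T_H/ΔT = 297.59/16.44 = 18.10.
Ẇ_min = Q̇/COP_Carnot = 136000/18.10 = 7515 W.

7500 W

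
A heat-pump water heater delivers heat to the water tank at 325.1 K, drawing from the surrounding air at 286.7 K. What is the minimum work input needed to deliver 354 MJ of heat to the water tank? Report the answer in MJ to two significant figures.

The reservoir spacing is ΔT = 325.1 − 286.7 = 38.40 K.
The reversible limit is COP_HP = T_H/ΔT = 8.466, so W_min = Q_H/COP = Q_H·ΔT/T_H.
W_min = 354.0 × 38.40/325.10 = 41.81 MJ.

42 MJ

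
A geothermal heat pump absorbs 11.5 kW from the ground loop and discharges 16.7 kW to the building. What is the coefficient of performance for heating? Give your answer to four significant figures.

The first law gives Q̇_H = Q̇_C + Ẇ, so the three rates are Q̇_C = 11.50, Q̇_H = 16.70, Ẇ = 5.200 kW.
COP_HP = Q̇_H/Ẇ = 16.70/5.200 = 3.212.

3.212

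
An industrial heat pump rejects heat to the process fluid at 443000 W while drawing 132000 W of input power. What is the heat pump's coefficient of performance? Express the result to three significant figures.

The first law gives Q̇_H = Q̇_C + Ẇ, so the three rates are Q̇_C = 311000, Q̇_H = 443000, Ẇ = 132000 W.
COP_HP = Q̇_H/Ẇ = 443000/132000 = 3.356.

3.36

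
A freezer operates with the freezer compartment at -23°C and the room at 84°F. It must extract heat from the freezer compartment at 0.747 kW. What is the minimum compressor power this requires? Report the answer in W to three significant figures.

155 W

In absolute terms T_C = 250.15 K and T_H = 302.04 K, so ΔT = 51.89 K.
COP_Carnot = T_C/ΔT = 250.15/51.89 = 4.821.
Ẇ_min = Q̇/COP_Carnot = 0.7470/4.821 = 0.1550 kW = 155.0 W.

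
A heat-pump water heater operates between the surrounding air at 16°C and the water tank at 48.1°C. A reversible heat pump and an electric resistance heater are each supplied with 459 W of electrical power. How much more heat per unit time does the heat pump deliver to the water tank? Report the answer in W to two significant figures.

4100 W

In absolute terms T_C = 289.15 K and T_H = 321.25 K, so ΔT = 32.10 K.
COP_Carnot = T_H/ΔT = 321.25/32.10 = 10.01.
The heat pump delivers Q̇_H = COP × Ẇ = 4594 W; the resistance heater delivers Ẇ = 459.0 W.
Extra = (COP − 1)·Ẇ = 4135 W.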